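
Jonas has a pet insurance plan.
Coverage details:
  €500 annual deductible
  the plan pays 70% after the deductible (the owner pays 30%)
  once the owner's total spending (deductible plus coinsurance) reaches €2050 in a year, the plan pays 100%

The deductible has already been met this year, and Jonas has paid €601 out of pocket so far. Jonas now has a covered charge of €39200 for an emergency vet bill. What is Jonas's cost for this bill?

With the deductible met, the entire €39200 is subject to coinsurance.
Owner's 30% share of €39200 is €11760.
Adding €11760 to the €601 already spent would give €12361, which exceeds the €2050 cap; the owner pays just €2050 − €601 = €1449.

€1449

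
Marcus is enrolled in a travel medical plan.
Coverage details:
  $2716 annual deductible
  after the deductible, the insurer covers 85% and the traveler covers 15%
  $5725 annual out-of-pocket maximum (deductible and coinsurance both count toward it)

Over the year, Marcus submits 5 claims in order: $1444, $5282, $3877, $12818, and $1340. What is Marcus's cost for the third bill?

$581.55

Claim 1 ($1444): entire amount goes to the deductible. Traveler pays $1444; OOP now $1444.
Claim 2 ($5282): deductible takes $1272, $4010 remains; coinsurance $4010 × 15% = $601.50. Traveler owes $1873.50 (running OOP $3317.50).
Claim 3 ($3877): deductible met; 15% of $3877 = $581.55. Cost to traveler: $581.55. OOP to date $3899.05.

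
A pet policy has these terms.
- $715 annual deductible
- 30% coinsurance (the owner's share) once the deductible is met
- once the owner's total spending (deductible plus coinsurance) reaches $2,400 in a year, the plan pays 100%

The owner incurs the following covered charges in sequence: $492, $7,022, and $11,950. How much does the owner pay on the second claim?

#1 ($492): fully absorbed by the deductible. Cost to owner: $492. OOP to date $492.
#2 ($7,022): $223 to deductible, leaving $6,799; coinsurance $6,799 × 30% = $2,039.70. Deductible plus coinsurance: $223 + $2,039.70 = $2,262.70. Adding that to $492 gives $2,754.70, past the $2,400 cap; owner pays only $2,400 − $492 = $1,908.

$1,908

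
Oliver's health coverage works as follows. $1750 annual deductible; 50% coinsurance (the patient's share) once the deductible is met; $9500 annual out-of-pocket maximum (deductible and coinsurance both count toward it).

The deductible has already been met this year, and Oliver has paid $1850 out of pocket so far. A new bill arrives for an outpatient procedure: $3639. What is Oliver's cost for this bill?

With the deductible met, the entire $3639 is subject to coinsurance.
Coinsurance: $3639 × 50% = $1819.50.
Total out-of-pocket so far would be $1850 + $1819.50 = $3669.50, below the $9500 cap — no reduction.

$1819.50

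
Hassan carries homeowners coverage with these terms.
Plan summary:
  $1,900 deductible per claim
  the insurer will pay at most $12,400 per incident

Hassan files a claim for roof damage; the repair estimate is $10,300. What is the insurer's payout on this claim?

$8,400

Subtract the deductible: $10,300 − $1,900 = $8,400.
$8,400 is within the $12,400 limit, so the insurer pays $8,400.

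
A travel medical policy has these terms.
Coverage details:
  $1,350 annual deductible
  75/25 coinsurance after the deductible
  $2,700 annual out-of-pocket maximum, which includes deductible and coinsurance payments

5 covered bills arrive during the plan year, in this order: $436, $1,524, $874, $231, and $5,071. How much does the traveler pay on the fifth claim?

$921.25

#1 ($436): entire amount goes to the deductible. Cost to traveler: $436. OOP to date $436.
#2 ($1,524): $914 finishes the deductible; $610 goes to coinsurance; 25% of $610 = $152.50. Traveler owes $1,066.50 (running OOP $1,502.50).
#3 ($874): deductible met; 25% of $874 = $218.50. Cost to traveler: $218.50. OOP to date $1,721.
#4 ($231): 25% coinsurance on $231 = $57.75. Cost to traveler: $57.75. OOP to date $1,778.75.
#5 ($5,071): deductible met; 25% of $5,071 = $1,267.75. That would push OOP to $3,046.50, over the $2,700 cap, so traveler pays $2,700 − $1,778.75 = $921.25.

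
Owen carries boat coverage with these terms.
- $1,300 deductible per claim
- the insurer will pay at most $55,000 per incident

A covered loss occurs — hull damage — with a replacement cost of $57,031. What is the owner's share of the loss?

$2,031

After the deductible, $57,031 − $1,300 = $55,731 remains.
$55,731 exceeds the $55,000 limit, so the insurer pays the limit: $55,000.
Out of pocket: $57,031 − $55,000 = $2,031.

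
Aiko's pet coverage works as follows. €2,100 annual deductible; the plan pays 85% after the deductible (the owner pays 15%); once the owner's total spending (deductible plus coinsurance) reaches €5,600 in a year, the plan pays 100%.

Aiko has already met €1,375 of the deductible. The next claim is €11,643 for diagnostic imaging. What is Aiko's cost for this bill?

€2,362.70

Deductible still to meet: €2,100 − €1,375 = €725.
After the €725 deductible portion, €11,643 − €725 = €10,918 is subject to coinsurance.
Coinsurance: €10,918 × 15% = €1,637.70.
That puts the owner's cost at €725 + €1,637.70 = €2,362.70 before any cap.
Total out-of-pocket so far would be €1,375 + €2,362.70 = €3,737.70, below the €5,600 cap — no reduction.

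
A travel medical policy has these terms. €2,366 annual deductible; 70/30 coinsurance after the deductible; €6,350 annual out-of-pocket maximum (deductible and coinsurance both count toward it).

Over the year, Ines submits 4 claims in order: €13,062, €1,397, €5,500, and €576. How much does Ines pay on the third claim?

€356.10

#1 (€13,062): €2,366 finishes the deductible; €10,696 goes to coinsurance; 30% of €10,696 = €3,208.80. Cost to traveler: €5,574.80. OOP to date €5,574.80.
#2 (€1,397): deductible met; 30% of €1,397 = €419.10. Traveler pays €419.10; OOP now €5,993.90.
#3 (€5,500): deductible met; 30% of €5,500 = €1,650. OOP would hit €7,643.90 > €6,350, so the cap limits the traveler to €6,350 − €5,993.90 = €356.10.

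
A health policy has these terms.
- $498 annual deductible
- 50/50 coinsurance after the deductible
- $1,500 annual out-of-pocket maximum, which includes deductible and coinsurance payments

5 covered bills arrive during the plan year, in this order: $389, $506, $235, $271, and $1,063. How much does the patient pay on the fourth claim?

$135.50

Bill 1, $389: fully absorbed by the deductible. Patient owes $389 (running OOP $389).
Bill 2, $506: deductible takes $109, $397 remains; 50% of $397 = $198.50. Patient pays $307.50; OOP now $696.50.
Bill 3, $235: 50% coinsurance on $235 = $117.50. Cost to patient: $117.50. OOP to date $814.
Bill 4, $271: deductible met; 50% of $271 = $135.50. Patient pays $135.50; OOP now $949.50.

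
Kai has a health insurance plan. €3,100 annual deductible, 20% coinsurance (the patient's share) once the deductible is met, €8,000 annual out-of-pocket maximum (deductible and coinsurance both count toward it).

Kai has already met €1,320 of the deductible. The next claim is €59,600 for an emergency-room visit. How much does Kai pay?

Deductible still to meet: €3,100 − €1,320 = €1,780.
That leaves €59,600 − €1,780 = €57,820 for coinsurance.
Coinsurance: €57,820 × 20% = €11,564.
That puts the patient's cost at €1,780 + €11,564 = €13,344 before any cap.
That would bring total out-of-pocket to €14,664, past the €8,000 cap. The patient is capped at €8,000 − €1,320 = €6,680 on this claim.

€6,680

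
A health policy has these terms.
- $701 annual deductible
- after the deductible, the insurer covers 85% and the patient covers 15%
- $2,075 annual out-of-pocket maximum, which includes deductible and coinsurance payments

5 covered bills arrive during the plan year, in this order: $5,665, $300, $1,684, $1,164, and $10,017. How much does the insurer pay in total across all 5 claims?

$16,755

Claim 1 — $5,665: $701 to deductible, leaving $4,964; patient's 15% is $744.60. Patient owes $1,445.60 (running OOP $1,445.60). Insurer: $5,665 − $1,445.60 = $4,219.40.
Claim 2 — $300: deductible already satisfied, so patient's share is 15% × $300 = $45. Patient pays $45; OOP now $1,490.60. Plan pays $300 − $45 = $255.
Claim 3 — $1,684: deductible already satisfied, so patient's share is 15% × $1,684 = $252.60. Patient owes $252.60 (running OOP $1,743.20). Insurer: $1,684 − $252.60 = $1,431.40.
Claim 4 — $1,164: deductible already satisfied, so patient's share is 15% × $1,164 = $174.60. Patient owes $174.60 (running OOP $1,917.80). Insurer: $1,164 − $174.60 = $989.40.
Claim 5 — $10,017: deductible met; 15% of $10,017 = $1,502.55. OOP would hit $3,420.35 > $2,075, so the cap limits the patient to $2,075 − $1,917.80 = $157.20. Plan pays $10,017 − $157.20 = $9,859.80.
Insurer total: $4,219.40 + $255 + $1,431.40 + $989.40 + $9,859.80 = $16,755.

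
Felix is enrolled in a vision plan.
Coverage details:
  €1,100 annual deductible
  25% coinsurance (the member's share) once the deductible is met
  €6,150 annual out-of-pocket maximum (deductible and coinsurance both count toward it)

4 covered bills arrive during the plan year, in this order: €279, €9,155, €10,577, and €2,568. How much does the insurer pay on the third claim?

#1 (€279): all of it applies to the deductible. Member pays €279; OOP now €279. Plan pays €279 − €279 = €0.
#2 (€9,155): €821 to deductible, leaving €8,334; 25% of €8,334 = €2,083.50. Member owes €2,904.50 (running OOP €3,183.50). Insurer: €9,155 − €2,904.50 = €6,250.50.
#3 (€10,577): deductible already satisfied, so member's share is 25% × €10,577 = €2,644.25. Member pays €2,644.25; OOP now €5,827.75. Plan pays €10,577 − €2,644.25 = €7,932.75.

€7,932.75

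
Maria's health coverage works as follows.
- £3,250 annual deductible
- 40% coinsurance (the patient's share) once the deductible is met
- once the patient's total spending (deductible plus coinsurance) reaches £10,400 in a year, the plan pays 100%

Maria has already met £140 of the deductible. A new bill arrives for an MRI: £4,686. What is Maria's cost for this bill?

£3,740.40

Deductible still to meet: £3,250 − £140 = £3,110.
That leaves £4,686 − £3,110 = £1,576 for coinsurance.
40% of £1,576 = £630.40 falls to the patient.
Patient responsibility before any cap: £3,110 + £630.40 = £3,740.40.
Total out-of-pocket so far would be £140 + £3,740.40 = £3,880.40, below the £10,400 cap — no reduction.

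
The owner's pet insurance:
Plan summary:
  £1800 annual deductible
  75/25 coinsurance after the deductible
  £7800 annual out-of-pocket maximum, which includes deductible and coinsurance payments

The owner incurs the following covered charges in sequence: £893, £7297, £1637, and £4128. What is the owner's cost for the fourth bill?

#1 (£893): fully absorbed by the deductible. Cost to owner: £893. OOP to date £893.
#2 (£7297): deductible takes £907, £6390 remains; 25% of £6390 = £1597.50. Owner pays £2504.50; OOP now £3397.50.
#3 (£1637): deductible already satisfied, so owner's share is 25% × £1637 = £409.25. Cost to owner: £409.25. OOP to date £3806.75.
#4 (£4128): deductible already satisfied, so owner's share is 25% × £4128 = £1032. Cost to owner: £1032. OOP to date £4838.75.

£1032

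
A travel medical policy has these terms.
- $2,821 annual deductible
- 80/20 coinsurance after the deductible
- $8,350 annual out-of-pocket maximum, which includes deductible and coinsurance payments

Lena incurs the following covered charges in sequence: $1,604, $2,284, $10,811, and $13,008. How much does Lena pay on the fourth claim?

$2,601.60

#1 ($1,604): all of it applies to the deductible. Cost to traveler: $1,604. OOP to date $1,604.
#2 ($2,284): deductible takes $1,217, $1,067 remains; traveler's 20% is $213.40. Traveler owes $1,430.40 (running OOP $3,034.40).
#3 ($10,811): deductible met; 20% of $10,811 = $2,162.20. Cost to traveler: $2,162.20. OOP to date $5,196.60.
#4 ($13,008): deductible already satisfied, so traveler's share is 20% × $13,008 = $2,601.60. Cost to traveler: $2,601.60. OOP to date $7,798.20.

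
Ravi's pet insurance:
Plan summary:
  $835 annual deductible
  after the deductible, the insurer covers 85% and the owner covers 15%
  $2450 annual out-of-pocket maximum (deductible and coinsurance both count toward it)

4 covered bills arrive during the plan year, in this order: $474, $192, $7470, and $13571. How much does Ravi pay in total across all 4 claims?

Claim 1 ($474): fully absorbed by the deductible. Cost to owner: $474. OOP to date $474.
Claim 2 ($192): all of it applies to the deductible. Owner owes $192 (running OOP $666).
Claim 3 ($7470): $169 to deductible, leaving $7301; 15% of $7301 = $1095.15. Owner owes $1264.15 (running OOP $1930.15).
Claim 4 ($13571): deductible already satisfied, so owner's share is 15% × $13571 = $2035.65. OOP would hit $3965.80 > $2450, so the cap limits the owner to $2450 − $1930.15 = $519.85.
Summing the owner's payments: $474 + $192 + $1264.15 + $519.85 = $2450.

$2450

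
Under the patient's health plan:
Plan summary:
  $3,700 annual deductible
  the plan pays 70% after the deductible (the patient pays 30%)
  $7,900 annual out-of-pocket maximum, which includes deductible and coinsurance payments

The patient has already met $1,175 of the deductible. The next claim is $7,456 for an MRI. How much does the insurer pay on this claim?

$3,451.70

$1,175 of the $3,700 deductible is already met, leaving $2,525.
After the $2,525 deductible portion, $7,456 − $2,525 = $4,931 is subject to coinsurance.
30% of $4,931 = $1,479.30 falls to the patient.
Patient responsibility before any cap: $2,525 + $1,479.30 = $4,004.30.
Total out-of-pocket so far would be $1,175 + $4,004.30 = $5,179.30, below the $7,900 cap — no reduction.
Insurer pays the balance: $7,456 − $4,004.30 = $3,451.70.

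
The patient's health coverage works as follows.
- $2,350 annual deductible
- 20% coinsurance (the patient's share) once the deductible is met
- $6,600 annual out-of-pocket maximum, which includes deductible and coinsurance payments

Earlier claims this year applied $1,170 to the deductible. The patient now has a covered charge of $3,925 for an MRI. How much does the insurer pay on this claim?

Remaining deductible: $2,350 − $1,170 = $1,180.
The remaining $2,745 (= $3,925 − $1,180) moves to coinsurance.
20% of $2,745 = $549 falls to the patient.
Patient responsibility before any cap: $1,180 + $549 = $1,729.
Year-to-date out-of-pocket becomes $1,170 + $1,729 = $2,899, still under the $6,600 maximum, so no cap applies.
Insurer pays the balance: $3,925 − $1,729 = $2,196.

$2,196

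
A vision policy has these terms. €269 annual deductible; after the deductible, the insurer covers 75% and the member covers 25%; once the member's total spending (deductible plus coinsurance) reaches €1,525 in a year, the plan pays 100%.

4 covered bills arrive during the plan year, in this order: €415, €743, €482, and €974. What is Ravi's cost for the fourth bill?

€243.50

Claim 1 (€415): €269 to deductible, leaving €146; coinsurance €146 × 25% = €36.50. Member pays €305.50; OOP now €305.50.
Claim 2 (€743): deductible met; 25% of €743 = €185.75. Member pays €185.75; OOP now €491.25.
Claim 3 (€482): deductible already satisfied, so member's share is 25% × €482 = €120.50. Member pays €120.50; OOP now €611.75.
Claim 4 (€974): deductible already satisfied, so member's share is 25% × €974 = €243.50. Member owes €243.50 (running OOP €855.25).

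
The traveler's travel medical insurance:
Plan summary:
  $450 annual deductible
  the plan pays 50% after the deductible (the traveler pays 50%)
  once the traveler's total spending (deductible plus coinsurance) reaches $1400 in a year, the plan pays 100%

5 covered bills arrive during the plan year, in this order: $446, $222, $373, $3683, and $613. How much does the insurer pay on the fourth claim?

#1 ($446): fully absorbed by the deductible. Cost to traveler: $446. OOP to date $446. Plan pays $446 − $446 = $0.
#2 ($222): $4 finishes the deductible; $218 goes to coinsurance; traveler's 50% is $109. Traveler owes $113 (running OOP $559). Insurer: $222 − $113 = $109.
#3 ($373): deductible already satisfied, so traveler's share is 50% × $373 = $186.50. Cost to traveler: $186.50. OOP to date $745.50. Plan pays $373 − $186.50 = $186.50.
#4 ($3683): deductible met; 50% of $3683 = $1841.50. That would push OOP to $2587, over the $1400 cap, so traveler pays $1400 − $745.50 = $654.50. Insurer: $3683 − $654.50 = $3028.50.

$3028.50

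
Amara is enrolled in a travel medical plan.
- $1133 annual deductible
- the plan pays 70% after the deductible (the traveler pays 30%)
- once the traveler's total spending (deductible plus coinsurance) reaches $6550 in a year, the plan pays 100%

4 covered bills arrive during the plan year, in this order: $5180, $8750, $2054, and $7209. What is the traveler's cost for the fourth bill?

#1 ($5180): $1133 finishes the deductible; $4047 goes to coinsurance; traveler's 30% is $1214.10. Traveler pays $2347.10; OOP now $2347.10.
#2 ($8750): 30% coinsurance on $8750 = $2625. Traveler owes $2625 (running OOP $4972.10).
#3 ($2054): 30% coinsurance on $2054 = $616.20. Traveler pays $616.20; OOP now $5588.30.
#4 ($7209): deductible met; 30% of $7209 = $2162.70. That would push OOP to $7751, over the $6550 cap, so traveler pays $6550 − $5588.30 = $961.70.

$961.70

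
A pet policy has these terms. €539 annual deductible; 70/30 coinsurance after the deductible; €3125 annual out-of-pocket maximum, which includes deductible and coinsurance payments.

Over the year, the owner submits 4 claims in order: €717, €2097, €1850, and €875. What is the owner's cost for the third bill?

Claim 1 (€717): €539 to deductible, leaving €178; 30% of €178 = €53.40. Owner owes €592.40 (running OOP €592.40).
Claim 2 (€2097): 30% coinsurance on €2097 = €629.10. Cost to owner: €629.10. OOP to date €1221.50.
Claim 3 (€1850): deductible already satisfied, so owner's share is 30% × €1850 = €555. Cost to owner: €555. OOP to date €1776.50.

€555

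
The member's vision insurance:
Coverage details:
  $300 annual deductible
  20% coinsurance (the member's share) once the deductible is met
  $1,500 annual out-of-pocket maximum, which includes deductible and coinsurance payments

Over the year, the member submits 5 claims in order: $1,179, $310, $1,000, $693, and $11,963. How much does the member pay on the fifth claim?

Bill 1, $1,179: $300 finishes the deductible; $879 goes to coinsurance; coinsurance $879 × 20% = $175.80. Cost to member: $475.80. OOP to date $475.80.
Bill 2, $310: deductible already satisfied, so member's share is 20% × $310 = $62. Member owes $62 (running OOP $537.80).
Bill 3, $1,000: deductible met; 20% of $1,000 = $200. Member pays $200; OOP now $737.80.
Bill 4, $693: deductible already satisfied, so member's share is 20% × $693 = $138.60. Member pays $138.60; OOP now $876.40.
Bill 5, $11,963: deductible met; 20% of $11,963 = $2,392.60. That would push OOP to $3,269, over the $1,500 cap, so member pays $1,500 − $876.40 = $623.60.

$623.60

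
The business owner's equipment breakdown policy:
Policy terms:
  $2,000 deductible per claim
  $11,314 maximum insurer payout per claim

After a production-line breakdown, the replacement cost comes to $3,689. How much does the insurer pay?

Less the $2,000 deductible: $3,689 − $2,000 = $1,689.
$1,689 is within the $11,314 limit, so the insurer pays $1,689.

$1,689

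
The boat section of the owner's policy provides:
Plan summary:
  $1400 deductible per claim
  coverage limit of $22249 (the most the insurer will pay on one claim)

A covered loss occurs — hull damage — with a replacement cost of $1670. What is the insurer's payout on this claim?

After the deductible, $1670 − $1400 = $270 remains.
$270 is within the $22249 limit, so the insurer pays $270.

$270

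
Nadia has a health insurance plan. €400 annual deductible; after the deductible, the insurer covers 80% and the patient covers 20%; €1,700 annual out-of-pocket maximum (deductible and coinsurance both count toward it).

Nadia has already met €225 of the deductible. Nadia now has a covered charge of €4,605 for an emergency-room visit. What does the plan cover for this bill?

€3,544

€225 of the €400 deductible is already met, leaving €175.
After the €175 deductible portion, €4,605 − €175 = €4,430 is subject to coinsurance.
Patient's 20% share of €4,430 is €886.
That puts the patient's cost at €175 + €886 = €1,061 before any cap.
Cumulative spending €225 + €1,061 = €1,286 stays under the €1,700 maximum.
The plan picks up €4,605 − €1,061 = €3,544.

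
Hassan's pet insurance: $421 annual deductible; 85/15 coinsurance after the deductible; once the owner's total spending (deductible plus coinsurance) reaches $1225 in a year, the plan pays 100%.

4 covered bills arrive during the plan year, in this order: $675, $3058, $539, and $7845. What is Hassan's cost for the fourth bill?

$226.35

Claim 1 — $675: $421 to deductible, leaving $254; owner's 15% is $38.10. Owner pays $459.10; OOP now $459.10.
Claim 2 — $3058: 15% coinsurance on $3058 = $458.70. Owner pays $458.70; OOP now $917.80.
Claim 3 — $539: deductible met; 15% of $539 = $80.85. Owner pays $80.85; OOP now $998.65.
Claim 4 — $7845: deductible already satisfied, so owner's share is 15% × $7845 = $1176.75. That would push OOP to $2175.40, over the $1225 cap, so owner pays $1225 − $998.65 = $226.35.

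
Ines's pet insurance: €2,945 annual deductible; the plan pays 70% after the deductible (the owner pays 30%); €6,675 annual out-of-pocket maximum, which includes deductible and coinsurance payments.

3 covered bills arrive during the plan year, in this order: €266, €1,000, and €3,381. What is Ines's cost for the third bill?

€2,189.60

#1 (€266): fully absorbed by the deductible. Cost to owner: €266. OOP to date €266.
#2 (€1,000): fully absorbed by the deductible. Owner pays €1,000; OOP now €1,266.
#3 (€3,381): €1,679 finishes the deductible; €1,702 goes to coinsurance; 30% of €1,702 = €510.60. Owner owes €2,189.60 (running OOP €3,455.60).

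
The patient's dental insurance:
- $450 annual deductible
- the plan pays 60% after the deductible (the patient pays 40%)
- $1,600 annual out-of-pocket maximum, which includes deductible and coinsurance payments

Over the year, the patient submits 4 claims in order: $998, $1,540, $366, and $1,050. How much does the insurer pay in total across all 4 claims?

$2,354

Claim 1 ($998): deductible takes $450, $548 remains; coinsurance $548 × 40% = $219.20. Patient owes $669.20 (running OOP $669.20). Plan pays $998 − $669.20 = $328.80.
Claim 2 ($1,540): deductible met; 40% of $1,540 = $616. Patient owes $616 (running OOP $1,285.20). Plan pays $1,540 − $616 = $924.
Claim 3 ($366): deductible met; 40% of $366 = $146.40. Patient owes $146.40 (running OOP $1,431.60). Plan pays $366 − $146.40 = $219.60.
Claim 4 ($1,050): deductible met; 40% of $1,050 = $420. That would push OOP to $1,851.60, over the $1,600 cap, so patient pays $1,600 − $1,431.60 = $168.40. Insurer: $1,050 − $168.40 = $881.60.
Insurer total = bills − patient's total = $3,954 − $1,600 = $2,354.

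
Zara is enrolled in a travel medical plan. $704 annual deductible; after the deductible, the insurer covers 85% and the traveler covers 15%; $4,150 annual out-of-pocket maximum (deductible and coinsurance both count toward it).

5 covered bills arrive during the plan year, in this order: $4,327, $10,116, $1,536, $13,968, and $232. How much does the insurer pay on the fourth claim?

$12,813.25

#1 ($4,327): $704 to deductible, leaving $3,623; coinsurance $3,623 × 15% = $543.45. Cost to traveler: $1,247.45. OOP to date $1,247.45. Plan pays $4,327 − $1,247.45 = $3,079.55.
#2 ($10,116): deductible met; 15% of $10,116 = $1,517.40. Traveler pays $1,517.40; OOP now $2,764.85. Insurer: $10,116 − $1,517.40 = $8,598.60.
#3 ($1,536): deductible already satisfied, so traveler's share is 15% × $1,536 = $230.40. Traveler pays $230.40; OOP now $2,995.25. Insurer: $1,536 − $230.40 = $1,305.60.
#4 ($13,968): deductible met; 15% of $13,968 = $2,095.20. That would push OOP to $5,090.45, over the $4,150 cap, so traveler pays $4,150 − $2,995.25 = $1,154.75. Insurer: $13,968 − $1,154.75 = $12,813.25.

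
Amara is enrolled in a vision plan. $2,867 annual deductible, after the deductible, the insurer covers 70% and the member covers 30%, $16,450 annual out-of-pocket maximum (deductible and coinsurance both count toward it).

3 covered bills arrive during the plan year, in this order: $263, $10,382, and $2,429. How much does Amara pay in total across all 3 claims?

Bill 1, $263: all of it applies to the deductible. Member pays $263; OOP now $263.
Bill 2, $10,382: $2,604 to deductible, leaving $7,778; coinsurance $7,778 × 30% = $2,333.40. Member owes $4,937.40 (running OOP $5,200.40).
Bill 3, $2,429: deductible met; 30% of $2,429 = $728.70. Cost to member: $728.70. OOP to date $5,929.10.
Summing the member's payments: $263 + $4,937.40 + $728.70 = $5,929.10.

$5,929.10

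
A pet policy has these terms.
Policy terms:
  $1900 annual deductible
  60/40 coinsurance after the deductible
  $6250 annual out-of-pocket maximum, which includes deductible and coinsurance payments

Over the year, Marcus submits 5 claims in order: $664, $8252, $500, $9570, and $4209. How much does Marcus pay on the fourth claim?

$1343.60

#1 ($664): fully absorbed by the deductible. Cost to owner: $664. OOP to date $664.
#2 ($8252): deductible takes $1236, $7016 remains; owner's 40% is $2806.40. Cost to owner: $4042.40. OOP to date $4706.40.
#3 ($500): deductible met; 40% of $500 = $200. Owner pays $200; OOP now $4906.40.
#4 ($9570): deductible met; 40% of $9570 = $3828. That would push OOP to $8734.40, over the $6250 cap, so owner pays $6250 − $4906.40 = $1343.60.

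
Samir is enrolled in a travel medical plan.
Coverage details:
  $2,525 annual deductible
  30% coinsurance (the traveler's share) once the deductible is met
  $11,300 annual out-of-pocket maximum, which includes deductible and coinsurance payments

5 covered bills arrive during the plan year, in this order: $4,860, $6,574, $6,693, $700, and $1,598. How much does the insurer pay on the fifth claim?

Claim 1 — $4,860: deductible takes $2,525, $2,335 remains; coinsurance $2,335 × 30% = $700.50. Traveler pays $3,225.50; OOP now $3,225.50. Plan pays $4,860 − $3,225.50 = $1,634.50.
Claim 2 — $6,574: deductible met; 30% of $6,574 = $1,972.20. Traveler owes $1,972.20 (running OOP $5,197.70). Plan pays $6,574 − $1,972.20 = $4,601.80.
Claim 3 — $6,693: deductible met; 30% of $6,693 = $2,007.90. Traveler owes $2,007.90 (running OOP $7,205.60). Insurer: $6,693 − $2,007.90 = $4,685.10.
Claim 4 — $700: 30% coinsurance on $700 = $210. Traveler pays $210; OOP now $7,415.60. Insurer: $700 − $210 = $490.
Claim 5 — $1,598: 30% coinsurance on $1,598 = $479.40. Traveler pays $479.40; OOP now $7,895. Insurer: $1,598 − $479.40 = $1,118.60.

$1,118.60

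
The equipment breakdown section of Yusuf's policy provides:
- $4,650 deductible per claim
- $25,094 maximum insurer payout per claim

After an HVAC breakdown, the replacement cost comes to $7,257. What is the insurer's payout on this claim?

Less the $4,650 deductible: $7,257 − $4,650 = $2,607.
$2,607 is within the $25,094 limit, so the insurer pays $2,607.

$2,607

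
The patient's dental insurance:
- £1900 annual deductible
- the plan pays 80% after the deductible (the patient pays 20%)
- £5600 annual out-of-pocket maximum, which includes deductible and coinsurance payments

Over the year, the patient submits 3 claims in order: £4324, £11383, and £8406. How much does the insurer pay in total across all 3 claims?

Claim 1 — £4324: £1900 to deductible, leaving £2424; coinsurance £2424 × 20% = £484.80. Patient pays £2384.80; OOP now £2384.80. Insurer: £4324 − £2384.80 = £1939.20.
Claim 2 — £11383: 20% coinsurance on £11383 = £2276.60. Patient pays £2276.60; OOP now £4661.40. Insurer: £11383 − £2276.60 = £9106.40.
Claim 3 — £8406: deductible already satisfied, so patient's share is 20% × £8406 = £1681.20. OOP would hit £6342.60 > £5600, so the cap limits the patient to £5600 − £4661.40 = £938.60. Insurer: £8406 − £938.60 = £7467.40.
Insurer total: £1939.20 + £9106.40 + £7467.40 = £18513.

£18513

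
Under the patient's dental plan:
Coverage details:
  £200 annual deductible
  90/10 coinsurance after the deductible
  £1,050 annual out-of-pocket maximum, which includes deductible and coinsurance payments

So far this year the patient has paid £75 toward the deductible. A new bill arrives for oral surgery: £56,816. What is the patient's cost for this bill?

£75 of the £200 deductible is already met, leaving £125.
After the £125 deductible portion, £56,816 − £125 = £56,691 is subject to coinsurance.
Patient's 10% share of £56,691 is £5,669.10.
Patient responsibility before any cap: £125 + £5,669.10 = £5,794.10.
Year-to-date out-of-pocket would reach £75 + £5,794.10 = £5,869.10, above the £1,050 maximum, so the patient pays only £1,050 − £75 = £975.

£975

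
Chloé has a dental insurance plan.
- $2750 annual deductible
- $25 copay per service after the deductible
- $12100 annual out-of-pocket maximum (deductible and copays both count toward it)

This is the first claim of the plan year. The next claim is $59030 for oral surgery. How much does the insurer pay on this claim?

The full $2750 deductible is still open; $2750 of this bill applies to it.
The remaining $56280 (= $59030 − $2750) moves to the copay.
Copay on this service: $25.
Patient responsibility before any cap: $2750 + $25 = $2775.
Year-to-date out-of-pocket becomes $0 + $2775 = $2775, still under the $12100 maximum, so no cap applies.
The plan picks up $59030 − $2775 = $56255.

$56255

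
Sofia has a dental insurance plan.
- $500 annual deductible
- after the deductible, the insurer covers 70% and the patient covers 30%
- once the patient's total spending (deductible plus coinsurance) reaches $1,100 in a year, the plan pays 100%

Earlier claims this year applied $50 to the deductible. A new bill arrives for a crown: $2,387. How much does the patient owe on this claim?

Remaining deductible: $500 − $50 = $450.
That leaves $2,387 − $450 = $1,937 for coinsurance.
Patient's 30% share of $1,937 is $581.10.
That puts the patient's cost at $450 + $581.10 = $1,031.10 before any cap.
Total out-of-pocket so far would be $50 + $1,031.10 = $1,081.10, below the $1,100 cap — no reduction.

$1,031.10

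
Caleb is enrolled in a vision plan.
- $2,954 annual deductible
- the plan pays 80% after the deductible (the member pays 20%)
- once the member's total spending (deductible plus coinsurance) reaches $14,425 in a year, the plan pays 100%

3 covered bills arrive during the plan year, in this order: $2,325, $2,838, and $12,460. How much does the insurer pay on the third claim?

$9,968

Bill 1, $2,325: all of it applies to the deductible. Cost to member: $2,325. OOP to date $2,325. Insurer: $2,325 − $2,325 = $0.
Bill 2, $2,838: $629 finishes the deductible; $2,209 goes to coinsurance; 20% of $2,209 = $441.80. Cost to member: $1,070.80. OOP to date $3,395.80. Plan pays $2,838 − $1,070.80 = $1,767.20.
Bill 3, $12,460: deductible already satisfied, so member's share is 20% × $12,460 = $2,492. Cost to member: $2,492. OOP to date $5,887.80. Plan pays $12,460 − $2,492 = $9,968.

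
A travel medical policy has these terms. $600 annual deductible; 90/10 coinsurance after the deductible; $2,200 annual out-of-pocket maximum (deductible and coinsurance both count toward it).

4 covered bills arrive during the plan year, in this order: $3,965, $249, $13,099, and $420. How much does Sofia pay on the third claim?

$1,238.60

Claim 1 — $3,965: deductible takes $600, $3,365 remains; traveler's 10% is $336.50. Traveler pays $936.50; OOP now $936.50.
Claim 2 — $249: 10% coinsurance on $249 = $24.90. Traveler owes $24.90 (running OOP $961.40).
Claim 3 — $13,099: deductible already satisfied, so traveler's share is 10% × $13,099 = $1,309.90. OOP would hit $2,271.30 > $2,200, so the cap limits the traveler to $2,200 − $961.40 = $1,238.60.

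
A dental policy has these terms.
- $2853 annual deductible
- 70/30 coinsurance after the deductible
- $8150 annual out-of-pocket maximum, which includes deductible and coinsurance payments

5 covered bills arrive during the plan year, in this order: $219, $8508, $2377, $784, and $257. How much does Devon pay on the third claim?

$713.10

Bill 1, $219: fully absorbed by the deductible. Patient pays $219; OOP now $219.
Bill 2, $8508: $2634 finishes the deductible; $5874 goes to coinsurance; patient's 30% is $1762.20. Cost to patient: $4396.20. OOP to date $4615.20.
Bill 3, $2377: deductible already satisfied, so patient's share is 30% × $2377 = $713.10. Patient owes $713.10 (running OOP $5328.30).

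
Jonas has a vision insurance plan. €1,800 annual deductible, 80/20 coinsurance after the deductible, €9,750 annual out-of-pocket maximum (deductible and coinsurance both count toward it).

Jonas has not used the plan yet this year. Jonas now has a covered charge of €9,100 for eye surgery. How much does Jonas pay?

Nothing has been paid toward the €1,800 deductible, so the first €1,800 of this charge is applied there.
The remaining €7,300 (= €9,100 − €1,800) moves to coinsurance.
Member's 20% share of €7,300 is €1,460.
That puts the member's cost at €1,800 + €1,460 = €3,260 before any cap.
Year-to-date out-of-pocket becomes €0 + €3,260 = €3,260, still under the €9,750 maximum, so no cap applies.

€3,260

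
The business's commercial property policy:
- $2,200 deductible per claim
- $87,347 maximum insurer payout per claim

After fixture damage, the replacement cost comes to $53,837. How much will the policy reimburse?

Subtract the deductible: $53,837 − $2,200 = $51,637.
That's under the $87,347 cap, so the insurer reimburses the full $51,637.

$51,637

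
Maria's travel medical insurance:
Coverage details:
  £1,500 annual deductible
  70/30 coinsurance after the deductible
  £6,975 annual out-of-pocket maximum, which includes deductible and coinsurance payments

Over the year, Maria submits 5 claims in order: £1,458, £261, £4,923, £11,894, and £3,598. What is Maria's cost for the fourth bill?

#1 (£1,458): fully absorbed by the deductible. Traveler owes £1,458 (running OOP £1,458).
#2 (£261): deductible takes £42, £219 remains; 30% of £219 = £65.70. Cost to traveler: £107.70. OOP to date £1,565.70.
#3 (£4,923): 30% coinsurance on £4,923 = £1,476.90. Traveler pays £1,476.90; OOP now £3,042.60.
#4 (£11,894): 30% coinsurance on £11,894 = £3,568.20. Traveler owes £3,568.20 (running OOP £6,610.80).

£3,568.20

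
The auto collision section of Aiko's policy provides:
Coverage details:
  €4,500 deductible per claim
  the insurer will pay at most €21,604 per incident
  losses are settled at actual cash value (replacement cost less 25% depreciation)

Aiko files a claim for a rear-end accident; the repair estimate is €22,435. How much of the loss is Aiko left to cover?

Actual cash value after 25% depreciation: €22,435 × 75% = €16,826.25.
Subtract the deductible: €16,826.25 − €4,500 = €12,326.25.
€12,326.25 ≤ €21,604, so the limit doesn't bind; insurer pays €12,326.25.
The driver bears the rest of the original loss: €22,435 − €12,326.25 = €10,108.75.

€10,108.75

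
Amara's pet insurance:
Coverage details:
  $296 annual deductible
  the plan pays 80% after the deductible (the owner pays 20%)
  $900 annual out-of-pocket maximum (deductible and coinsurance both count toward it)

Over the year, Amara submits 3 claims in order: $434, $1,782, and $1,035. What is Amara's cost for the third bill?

Claim 1 ($434): $296 to deductible, leaving $138; owner's 20% is $27.60. Cost to owner: $323.60. OOP to date $323.60.
Claim 2 ($1,782): deductible already satisfied, so owner's share is 20% × $1,782 = $356.40. Owner pays $356.40; OOP now $680.
Claim 3 ($1,035): 20% coinsurance on $1,035 = $207. Cost to owner: $207. OOP to date $887.

$207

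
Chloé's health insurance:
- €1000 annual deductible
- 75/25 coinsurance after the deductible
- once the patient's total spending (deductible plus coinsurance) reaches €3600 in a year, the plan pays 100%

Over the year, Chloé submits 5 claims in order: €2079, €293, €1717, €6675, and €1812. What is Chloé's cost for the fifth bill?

€159

Claim 1 — €2079: €1000 finishes the deductible; €1079 goes to coinsurance; patient's 25% is €269.75. Patient pays €1269.75; OOP now €1269.75.
Claim 2 — €293: deductible met; 25% of €293 = €73.25. Patient owes €73.25 (running OOP €1343).
Claim 3 — €1717: deductible met; 25% of €1717 = €429.25. Patient pays €429.25; OOP now €1772.25.
Claim 4 — €6675: 25% coinsurance on €6675 = €1668.75. Patient pays €1668.75; OOP now €3441.
Claim 5 — €1812: 25% coinsurance on €1812 = €453. OOP would hit €3894 > €3600, so the cap limits the patient to €3600 − €3441 = €159.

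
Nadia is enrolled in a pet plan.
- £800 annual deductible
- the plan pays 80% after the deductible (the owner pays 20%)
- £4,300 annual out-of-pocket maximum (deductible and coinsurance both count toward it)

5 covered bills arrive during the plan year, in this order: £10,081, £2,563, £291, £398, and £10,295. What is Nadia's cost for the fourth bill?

#1 (£10,081): £800 to deductible, leaving £9,281; coinsurance £9,281 × 20% = £1,856.20. Owner owes £2,656.20 (running OOP £2,656.20).
#2 (£2,563): deductible already satisfied, so owner's share is 20% × £2,563 = £512.60. Owner pays £512.60; OOP now £3,168.80.
#3 (£291): deductible met; 20% of £291 = £58.20. Owner owes £58.20 (running OOP £3,227).
#4 (£398): 20% coinsurance on £398 = £79.60. Owner pays £79.60; OOP now £3,306.60.

£79.60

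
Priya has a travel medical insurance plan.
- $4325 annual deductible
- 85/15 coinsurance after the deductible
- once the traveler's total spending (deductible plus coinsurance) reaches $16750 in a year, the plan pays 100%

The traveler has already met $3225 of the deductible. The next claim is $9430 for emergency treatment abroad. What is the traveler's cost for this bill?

$3225 of the $4325 deductible is already met, leaving $1100.
That leaves $9430 − $1100 = $8330 for coinsurance.
15% of $8330 = $1249.50 falls to the traveler.
So the traveler owes $1100 + $1249.50 = $2349.50 before any cap.
Year-to-date out-of-pocket becomes $3225 + $2349.50 = $5574.50, still under the $16750 maximum, so no cap applies.

$2349.50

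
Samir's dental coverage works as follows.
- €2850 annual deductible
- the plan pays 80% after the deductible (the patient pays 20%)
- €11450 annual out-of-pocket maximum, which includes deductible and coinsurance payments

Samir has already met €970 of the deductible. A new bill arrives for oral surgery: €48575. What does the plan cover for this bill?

Deductible still to meet: €2850 − €970 = €1880.
That leaves €48575 − €1880 = €46695 for coinsurance.
Coinsurance: €46695 × 20% = €9339.
So the patient owes €1880 + €9339 = €11219 before any cap.
Year-to-date out-of-pocket would reach €970 + €11219 = €12189, above the €11450 maximum, so the patient pays only €11450 − €970 = €10480.
The insurer covers the remainder: €48575 − €10480 = €38095.

€38095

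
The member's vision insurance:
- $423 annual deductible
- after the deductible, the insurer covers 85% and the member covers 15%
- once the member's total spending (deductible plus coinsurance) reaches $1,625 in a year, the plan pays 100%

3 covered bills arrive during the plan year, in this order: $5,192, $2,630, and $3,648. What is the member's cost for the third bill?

Claim 1 ($5,192): $423 to deductible, leaving $4,769; coinsurance $4,769 × 15% = $715.35. Member owes $1,138.35 (running OOP $1,138.35).
Claim 2 ($2,630): deductible met; 15% of $2,630 = $394.50. Cost to member: $394.50. OOP to date $1,532.85.
Claim 3 ($3,648): 15% coinsurance on $3,648 = $547.20. That would push OOP to $2,080.05, over the $1,625 cap, so member pays $1,625 − $1,532.85 = $92.15.

$92.15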